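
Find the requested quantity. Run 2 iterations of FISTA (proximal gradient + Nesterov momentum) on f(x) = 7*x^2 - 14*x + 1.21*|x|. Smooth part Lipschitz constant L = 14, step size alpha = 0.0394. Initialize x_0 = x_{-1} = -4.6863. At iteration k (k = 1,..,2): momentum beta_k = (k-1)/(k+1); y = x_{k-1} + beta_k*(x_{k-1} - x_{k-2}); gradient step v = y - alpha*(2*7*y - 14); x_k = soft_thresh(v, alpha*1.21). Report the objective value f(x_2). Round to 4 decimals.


FISTA on f(x) = 7*x^2 - 14*x + 1.21*|x|
L = 14, alpha = 0.0394
Iteration 1: beta = 0.0, y = -4.6863 + 0.0*(-4.6863 + 4.6863) = -4.6863
  grad(y) = -79.6082, v = y - alpha*grad = -1.5497
  prox(v) = soft_thresh(-1.5497, 0.0477) = -1.5021
Iteration 2: beta = 0.3333, y = -1.5021 + 0.3333*(-1.5021 + 4.6863) = -0.4407
  grad(y) = -20.1691, v = y - alpha*grad = 0.354
  prox(v) = soft_thresh(0.354, 0.0477) = 0.3063
f(x_2) = 7*0.3063^2 - 14*0.3063 + 1.21*|0.3063| = -3.2612


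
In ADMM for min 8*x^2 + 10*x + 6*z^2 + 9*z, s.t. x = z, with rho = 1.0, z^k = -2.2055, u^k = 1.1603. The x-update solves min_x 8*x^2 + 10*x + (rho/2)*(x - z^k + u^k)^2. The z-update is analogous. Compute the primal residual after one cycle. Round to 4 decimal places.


ADMM iteration with rho = 1.0, z^k = -2.2055, u^k = 1.1603
Step 1: x-update.
Minimize 8*x^2 + 10*x + (1.0/2)*(x + 2.2055 + 1.1603)^2
FOC: (2*8 + 1.0)*x = -10 + 1.0*(-2.2055 - 1.1603)
x^{k+1} = -0.7862
Step 2: z-update.
Minimize 6*z^2 + 9*z + (1.0/2)*(-0.7862 - z + 1.1603)^2
FOC: (2*6 + 1.0)*z = -9 + 1.0*(-0.7862 + 1.1603)
z^{k+1} = -0.6635
Step 3: u-update.
u^{k+1} = 1.1603 - 0.7862 + 0.6635 = 1.0376
Step 4: Primal residual = |-0.7862 + 0.6635| = 0.1227


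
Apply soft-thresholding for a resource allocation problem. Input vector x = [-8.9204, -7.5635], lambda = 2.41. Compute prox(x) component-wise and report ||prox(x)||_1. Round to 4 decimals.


Soft-thresholding with lambda = 2.41:
prox(-8.9204) = sign(-8.9204)*max(|-8.9204| - 2.41, 0) = -6.5104
prox(-7.5635) = sign(-7.5635)*max(|-7.5635| - 2.41, 0) = -5.1535
prox(x) = [-6.5104, -5.1535]
||prox(x)||_1 = 6.5104 + 5.1535 = 11.6639


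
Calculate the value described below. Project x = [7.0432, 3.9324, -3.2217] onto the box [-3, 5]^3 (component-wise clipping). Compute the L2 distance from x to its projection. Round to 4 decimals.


Project each component onto [-3, 5].
clip(7.0432) = 5.0, clip(3.9324) = 3.9324, clip(-3.2217) = -3.0
Projection = [5.0, 3.9324, -3.0]
Squared diffs: [4.1747, 0.0, 0.0492]
Distance = sqrt(4.2239) = 2.0552


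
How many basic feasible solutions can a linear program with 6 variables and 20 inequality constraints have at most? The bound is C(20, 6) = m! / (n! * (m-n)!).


Each vertex corresponds to some choice of n active constraints out of m, so the number of vertices is at most C(m, n) = m! / (n!(m-n)!).
m = 20, n = 6
Numerator: 20 * 19 * 18 * 17 * 16 * 15
Denominator: 6! = 720
C(20, 6) = 38760


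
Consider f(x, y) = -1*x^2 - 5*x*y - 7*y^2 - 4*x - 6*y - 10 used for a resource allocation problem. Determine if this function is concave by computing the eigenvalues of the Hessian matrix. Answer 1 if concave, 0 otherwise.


The Hessian of f(x,y) = -1*x^2 - 5*x*y - 7*y^2 - 4*x - 6*y - 10 is:
H = [[-2, -5], [-5, -14]]
Trace = -2 - 14 = -16
Determinant = -2*-14 - (-5)^2 = 3
Discriminant = (-16)^2 - 4*3 = 244.0
Eigenvalues: lambda_1 = -15.8102, lambda_2 = -0.1898
The function is concave.

1


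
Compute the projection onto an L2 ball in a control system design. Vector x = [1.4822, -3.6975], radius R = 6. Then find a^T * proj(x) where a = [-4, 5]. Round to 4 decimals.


Step 1: Compute ||x|| (intermediates to 6 decimals).
||x|| = sqrt(1.4822^2 + (-3.6975)^2) = 3.983519
Step 2: Project.
Since ||x|| <= R, proj = x (no scaling needed).
proj(x) = [1.4822, -3.6975]
Step 3: Dot product.
a^T * proj(x) = -4*1.4822 + 5*(-3.6975) = -24.4163


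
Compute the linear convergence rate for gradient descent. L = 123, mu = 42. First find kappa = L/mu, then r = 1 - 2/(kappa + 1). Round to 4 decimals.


Step 1: Compute the condition number.
kappa = L/mu = 123/42 = 2.9286
Step 2: Compute the convergence rate.
r = 1 - 2/(kappa + 1) = 1 - 2*mu/(L + mu) = (L - mu)/(L + mu) = 81/165 = 0.4909


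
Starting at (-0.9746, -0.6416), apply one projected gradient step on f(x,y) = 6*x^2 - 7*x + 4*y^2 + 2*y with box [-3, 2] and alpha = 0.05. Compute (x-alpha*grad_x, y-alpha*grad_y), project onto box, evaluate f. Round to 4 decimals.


Step 1: Compute gradient at (-0.9746, -0.6416).
grad_x = 2*6*-0.9746 - 7 = -18.6952
grad_y = 2*4*-0.6416 + 2 = -3.1328
Step 2: Gradient step.
x_raw = -0.9746 - 0.05*-18.6952 = -0.0398
y_raw = -0.6416 - 0.05*-3.1328 = -0.485
Step 3: Project onto [-3, 2].
x_proj = clip(-0.0398) = -0.0398
y_proj = clip(-0.485) = -0.485
Step 4: Evaluate f.
f(-0.0398, -0.485) = 0.2592


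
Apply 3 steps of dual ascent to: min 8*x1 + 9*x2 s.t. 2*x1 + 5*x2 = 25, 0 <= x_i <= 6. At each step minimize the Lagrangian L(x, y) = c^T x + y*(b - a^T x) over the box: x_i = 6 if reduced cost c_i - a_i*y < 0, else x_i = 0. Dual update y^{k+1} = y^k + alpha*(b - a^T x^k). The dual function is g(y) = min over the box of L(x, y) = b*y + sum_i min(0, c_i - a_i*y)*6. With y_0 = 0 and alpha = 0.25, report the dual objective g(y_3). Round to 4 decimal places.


Dual ascent for LP: min 8*x1 + 9*x2, 2*x1 + 5*x2 = 25, 0 <= x_i <= 6
Step 1: y^k = 0.0, reduced costs: (8.0, 9.0)
  x^k = (0.0, 0.0), subgradient = b - a^T x = 25.0
  y^{k+1} = 0.0 + 0.25*25.0 = 6.25
Step 2: y^k = 6.25, reduced costs: (-4.5, -22.25)
  x^k = (6.0, 6.0), subgradient = b - a^T x = -17.0
  y^{k+1} = 6.25 + 0.25*-17.0 = 2.0
Step 3: y^k = 2.0, reduced costs: (4.0, -1.0)
  x^k = (0.0, 6.0), subgradient = b - a^T x = -5.0
  y^{k+1} = 2.0 + 0.25*-5.0 = 0.75
Dual objective at y_3 = 0.75: reduced costs (6.5, 5.25), box minimizer x = (0.0, 0.0)
g(y_3) = b*y + (c1 - a1*y)*x1 + (c2 - a2*y)*x2 = 25*0.75 + 6.5*0.0 + 5.25*0.0 = 18.75 + 0.0 + 0.0 = 18.75


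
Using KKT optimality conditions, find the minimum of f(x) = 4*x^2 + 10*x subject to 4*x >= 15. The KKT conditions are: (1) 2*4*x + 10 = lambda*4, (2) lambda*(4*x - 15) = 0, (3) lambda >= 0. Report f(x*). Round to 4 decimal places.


Step 1: Try lambda = 0 (constraint inactive).
x_unc = -10/(2*4) = -1.25
Check: 4*-1.25 = -5.0 < 15 -- violated!
Step 2: Constraint must be active: 4*x = 15
x* = 15/4 = 3.75
lambda = (2*4*3.75 + 10)/4 = 10.0
Step 3: Compute optimal value.
f(x*) = 4*3.75^2 + 10*3.75 = 93.75


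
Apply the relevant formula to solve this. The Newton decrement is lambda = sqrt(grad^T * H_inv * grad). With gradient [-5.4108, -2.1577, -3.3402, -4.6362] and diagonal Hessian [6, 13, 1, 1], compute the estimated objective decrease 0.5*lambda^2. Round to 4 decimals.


Step 1: H is diagonal, so H^(-1) * g = [-0.9018, -0.166, -3.3402, -4.6362].
Step 2: g^T H^(-1) g = sum_i g_i^2 / H_ii
  = (-5.4108)^2/6 + (-2.1577)^2/13 + (-3.3402)^2/1 + (-4.6362)^2/1
  = 4.8795 + 0.3581 + 11.1569 + 21.4944 = 37.8889
Step 3: Objective decrease = 0.5 * g^T H^(-1) g = 18.9444


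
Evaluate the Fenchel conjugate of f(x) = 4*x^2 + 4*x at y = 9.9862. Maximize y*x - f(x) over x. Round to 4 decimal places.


f*(y) = sup_x {y*x - a*x^2 - b*x} = sup_x {(y-b)*x - a*x^2}
FOC: (y - b) - 2a*x = 0 => x* = (y - b)/(2a)
x* = (9.9862 - 4)/(2*4) = 0.7483
f*(9.9862) = (y-b)^2/(4a) = (9.9862 - 4)^2/(4*4)
= 35.8346/16 = 2.2397


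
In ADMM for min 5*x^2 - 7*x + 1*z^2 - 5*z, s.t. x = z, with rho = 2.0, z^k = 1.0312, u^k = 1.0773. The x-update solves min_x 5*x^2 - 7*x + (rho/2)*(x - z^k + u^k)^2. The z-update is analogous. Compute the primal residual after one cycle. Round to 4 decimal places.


ADMM iteration with rho = 2.0, z^k = 1.0312, u^k = 1.0773
Step 1: x-update.
Minimize 5*x^2 - 7*x + (2.0/2)*(x - 1.0312 + 1.0773)^2
FOC: (2*5 + 2.0)*x = 7 + 2.0*(1.0312 - 1.0773)
x^{k+1} = 0.5757
Step 2: z-update.
Minimize 1*z^2 - 5*z + (2.0/2)*(0.5757 - z + 1.0773)^2
FOC: (2*1 + 2.0)*z = 5 + 2.0*(0.5757 + 1.0773)
z^{k+1} = 2.0765
Step 3: u-update.
u^{k+1} = 1.0773 + 0.5757 - 2.0765 = -0.4235
Step 4: Primal residual = |0.5757 - 2.0765| = 1.5008


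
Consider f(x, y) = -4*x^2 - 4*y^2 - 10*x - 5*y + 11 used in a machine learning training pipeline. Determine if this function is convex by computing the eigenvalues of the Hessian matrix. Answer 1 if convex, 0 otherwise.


The Hessian of f(x,y) = -4*x^2 - 4*y^2 - 10*x - 5*y + 11 is:
H = [[-8, 0], [0, -8]]
Trace = -8 - 8 = -16
Determinant = -8*-8 - (0)^2 = 64
Discriminant = (-16)^2 - 4*64 = 0.0
Eigenvalues: lambda_1 = -8.0, lambda_2 = -8.0
The function is not convex.

0


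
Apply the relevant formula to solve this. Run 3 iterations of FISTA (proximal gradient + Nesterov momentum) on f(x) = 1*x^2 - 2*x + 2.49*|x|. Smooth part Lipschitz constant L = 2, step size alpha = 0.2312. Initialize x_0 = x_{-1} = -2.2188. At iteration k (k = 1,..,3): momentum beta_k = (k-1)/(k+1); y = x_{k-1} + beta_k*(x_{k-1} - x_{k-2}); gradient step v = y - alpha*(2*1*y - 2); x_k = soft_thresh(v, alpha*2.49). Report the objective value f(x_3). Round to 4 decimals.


FISTA on f(x) = 1*x^2 - 2*x + 2.49*|x|
L = 2, alpha = 0.2312
Iteration 1: beta = 0.0, y = -2.2188 + 0.0*(-2.2188 + 2.2188) = -2.2188
  grad(y) = -6.4376, v = y - alpha*grad = -0.7304
  prox(v) = soft_thresh(-0.7304, 0.5757) = -0.1547
Iteration 2: beta = 0.3333, y = -0.1547 + 0.3333*(-0.1547 + 2.2188) = 0.5333
  grad(y) = -0.9334, v = y - alpha*grad = 0.7491
  prox(v) = soft_thresh(0.7491, 0.5757) = 0.1734
Iteration 3: beta = 0.5, y = 0.1734 + 0.5*(0.1734 + 0.1547) = 0.3375
  grad(y) = -1.325, v = y - alpha*grad = 0.6438
  prox(v) = soft_thresh(0.6438, 0.5757) = 0.0681
f(x_3) = 1*0.0681^2 - 2*0.0681 + 2.49*|0.0681| = 0.038


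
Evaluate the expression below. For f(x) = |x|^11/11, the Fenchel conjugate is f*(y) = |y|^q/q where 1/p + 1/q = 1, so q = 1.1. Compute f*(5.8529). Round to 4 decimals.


The conjugate exponent q satisfies 1/p + 1/q = 1.
p = 11, so q = 11/(11 - 1) = 1.1
|y|^q = 5.8529^1.1 = 6.9841
f*(5.8529) = 6.9841 / 1.1 = 6.3491


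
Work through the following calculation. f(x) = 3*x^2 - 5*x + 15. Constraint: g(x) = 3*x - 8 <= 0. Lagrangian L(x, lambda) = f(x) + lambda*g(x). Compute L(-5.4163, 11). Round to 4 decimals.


Step 1: Evaluate f(x).
f(-5.4163) = 3*(-5.4163)^2 - 5*(-5.4163) + 15 = 130.0904
Step 2: Evaluate g(x).
g(-5.4163) = 3*-5.4163 - 8 = -24.2489
Step 3: Compute Lagrangian.
L = 130.0904 + 11*-24.2489 = -136.6475


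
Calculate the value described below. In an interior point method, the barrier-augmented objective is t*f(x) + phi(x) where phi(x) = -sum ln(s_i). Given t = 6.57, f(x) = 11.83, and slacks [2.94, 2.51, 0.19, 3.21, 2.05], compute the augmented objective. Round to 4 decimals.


Step 1: Compute log-barrier.
ln values: [1.0784, 0.9203, -1.6607, 1.1663, 0.7178]
phi = -(1.0784 + 0.9203 - 1.6607 + 1.1663 + 0.7178) = -2.2221
Step 2: Compute augmented objective.
t*f(x) = 6.57*11.83 = 77.7231
Total = 77.7231 - 2.2221 = 75.501


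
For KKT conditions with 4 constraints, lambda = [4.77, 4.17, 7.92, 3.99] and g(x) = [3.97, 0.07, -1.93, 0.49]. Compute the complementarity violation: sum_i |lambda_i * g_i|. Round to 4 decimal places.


KKT complementary slackness check:
lambda_1 * g_1 = 4.77 * 3.97 = 18.9369
lambda_2 * g_2 = 4.17 * 0.07 = 0.2919
lambda_3 * g_3 = 7.92 * -1.93 = -15.2856
lambda_4 * g_4 = 3.99 * 0.49 = 1.9551
Total violation = 18.9369 + 0.2919 + 15.2856 + 1.9551 = 36.4695


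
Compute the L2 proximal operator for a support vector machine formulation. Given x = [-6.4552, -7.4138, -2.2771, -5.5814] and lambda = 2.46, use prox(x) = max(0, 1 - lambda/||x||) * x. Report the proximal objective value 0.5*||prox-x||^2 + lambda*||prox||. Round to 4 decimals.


Step 1: Compute ||x||.
||x|| = 11.5313
Step 2: Compute scaling factor.
scale = max(0, 1 - 2.46/11.5313) = 0.7867
Step 3: prox(x) = [-5.0781, -5.8322, -1.7913, -4.3907]
||prox(x)|| = 9.0713
Step 4: Proximal objective.
0.5*||prox-x||^2 = 3.0258
lambda*||prox|| = 22.3154
Total = 25.3412


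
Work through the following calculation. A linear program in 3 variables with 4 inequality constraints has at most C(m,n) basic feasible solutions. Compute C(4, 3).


Each vertex corresponds to some choice of n active constraints out of m, so the number of vertices is at most C(m, n) = m! / (n!(m-n)!).
m = 4, n = 3
Numerator: 4 * 3 * 2
Denominator: 3! = 6
C(4, 3) = 4


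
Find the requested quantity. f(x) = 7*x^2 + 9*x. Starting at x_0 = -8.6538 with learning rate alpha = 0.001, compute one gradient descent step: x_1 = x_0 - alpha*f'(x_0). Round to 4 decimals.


We compute the gradient at x_0 and apply the update.
f'(x) = 14*x + 9
f'(-8.6538) = 14*-8.6538 + 9 = -112.1532
x_1 = -8.6538 - 0.001*-112.1532 = -8.5416


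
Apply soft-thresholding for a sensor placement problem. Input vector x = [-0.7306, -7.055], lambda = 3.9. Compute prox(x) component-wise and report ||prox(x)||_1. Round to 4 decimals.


Soft-thresholding with lambda = 3.9:
prox(-0.7306) = sign(-0.7306)*max(|-0.7306| - 3.9, 0) = 0.0
prox(-7.055) = sign(-7.055)*max(|-7.055| - 3.9, 0) = -3.155
prox(x) = [0.0, -3.155]
||prox(x)||_1 = 0.0 + 3.155 = 3.155


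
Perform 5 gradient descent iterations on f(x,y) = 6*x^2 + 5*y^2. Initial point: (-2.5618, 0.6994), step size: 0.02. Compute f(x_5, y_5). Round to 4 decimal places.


Gradient descent on f(x,y) = 6*x^2 + 5*y^2.
Starting point: (-2.5618, 0.6994), alpha = 0.02
Step 1: grad_x = 2*6*-2.5618 = -30.7416, grad_y = 2*5*0.6994 = 6.994
  x_1 = -2.5618 - 0.02*-30.7416 = -1.947
  y_1 = 0.6994 - 0.02*6.994 = 0.5595
Step 2: grad_x = 2*6*-1.947 = -23.3636, grad_y = 2*5*0.5595 = 5.5952
  x_2 = -1.947 - 0.02*-23.3636 = -1.4797
  y_2 = 0.5595 - 0.02*5.5952 = 0.4476
Step 3: grad_x = 2*6*-1.4797 = -17.7563, grad_y = 2*5*0.4476 = 4.4762
  x_3 = -1.4797 - 0.02*-17.7563 = -1.1246
  y_3 = 0.4476 - 0.02*4.4762 = 0.3581
Step 4: grad_x = 2*6*-1.1246 = -13.4948, grad_y = 2*5*0.3581 = 3.5809
  x_4 = -1.1246 - 0.02*-13.4948 = -0.8547
  y_4 = 0.3581 - 0.02*3.5809 = 0.2865
Step 5: grad_x = 2*6*-0.8547 = -10.2561, grad_y = 2*5*0.2865 = 2.8647
  x_5 = -0.8547 - 0.02*-10.2561 = -0.6496
  y_5 = 0.2865 - 0.02*2.8647 = 0.2292
f(-0.6496, 0.2292) = 6*(-0.6496)^2 + 5*0.2292^2 = 2.7941


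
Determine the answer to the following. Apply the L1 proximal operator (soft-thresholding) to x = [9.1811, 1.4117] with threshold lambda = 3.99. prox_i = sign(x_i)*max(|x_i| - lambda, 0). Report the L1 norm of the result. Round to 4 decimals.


Soft-thresholding with lambda = 3.99:
prox(9.1811) = sign(9.1811)*max(|9.1811| - 3.99, 0) = 5.1911
prox(1.4117) = sign(1.4117)*max(|1.4117| - 3.99, 0) = 0.0
prox(x) = [5.1911, 0.0]
||prox(x)||_1 = 5.1911 + 0.0 = 5.1911


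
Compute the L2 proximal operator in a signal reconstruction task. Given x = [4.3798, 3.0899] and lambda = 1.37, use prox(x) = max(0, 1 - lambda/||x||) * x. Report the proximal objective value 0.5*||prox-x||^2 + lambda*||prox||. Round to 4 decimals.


Step 1: Compute ||x||.
||x|| = 5.36
Step 2: Compute scaling factor.
scale = max(0, 1 - 1.37/5.36) = 0.7444
Step 3: prox(x) = [3.2603, 2.3001]
||prox(x)|| = 3.99
Step 4: Proximal objective.
0.5*||prox-x||^2 = 0.9385
lambda*||prox|| = 5.4663
Total = 6.4048


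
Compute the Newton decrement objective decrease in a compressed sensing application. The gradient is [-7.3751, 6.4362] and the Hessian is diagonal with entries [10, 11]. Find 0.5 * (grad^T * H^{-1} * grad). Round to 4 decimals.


Step 1: H is diagonal, so H^(-1) * g = [-0.7375, 0.5851].
Step 2: g^T H^(-1) g = sum_i g_i^2 / H_ii
  = (-7.3751)^2/10 + (6.4362)^2/11
  = 5.4392 + 3.7659 = 9.2051
Step 3: Objective decrease = 0.5 * g^T H^(-1) g = 4.6025


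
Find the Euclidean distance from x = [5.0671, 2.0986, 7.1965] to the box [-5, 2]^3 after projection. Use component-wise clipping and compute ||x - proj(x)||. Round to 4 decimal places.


Project each component onto [-5, 2].
clip(5.0671) = 2.0, clip(2.0986) = 2.0, clip(7.1965) = 2.0
Projection = [2.0, 2.0, 2.0]
Squared diffs: [9.4071, 0.0097, 27.0036]
Distance = sqrt(36.4204) = 6.0349


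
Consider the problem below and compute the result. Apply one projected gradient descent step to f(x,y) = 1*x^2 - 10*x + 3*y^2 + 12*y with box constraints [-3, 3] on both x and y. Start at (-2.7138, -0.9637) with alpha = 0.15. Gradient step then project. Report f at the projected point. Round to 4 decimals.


Step 1: Compute gradient at (-2.7138, -0.9637).
grad_x = 2*1*-2.7138 - 10 = -15.4276
grad_y = 2*3*-0.9637 + 12 = 6.2178
Step 2: Gradient step.
x_raw = -2.7138 - 0.15*-15.4276 = -0.3997
y_raw = -0.9637 - 0.15*6.2178 = -1.8964
Step 3: Project onto [-3, 3].
x_proj = clip(-0.3997) = -0.3997
y_proj = clip(-1.8964) = -1.8964
Step 4: Evaluate f.
f(-0.3997, -1.8964) = -7.8115


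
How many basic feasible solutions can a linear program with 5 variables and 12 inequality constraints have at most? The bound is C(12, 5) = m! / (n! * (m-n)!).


Each vertex corresponds to some choice of n active constraints out of m, so the number of vertices is at most C(m, n) = m! / (n!(m-n)!).
m = 12, n = 5
Numerator: 12 * 11 * 10 * 9 * 8
Denominator: 5! = 120
C(12, 5) = 792


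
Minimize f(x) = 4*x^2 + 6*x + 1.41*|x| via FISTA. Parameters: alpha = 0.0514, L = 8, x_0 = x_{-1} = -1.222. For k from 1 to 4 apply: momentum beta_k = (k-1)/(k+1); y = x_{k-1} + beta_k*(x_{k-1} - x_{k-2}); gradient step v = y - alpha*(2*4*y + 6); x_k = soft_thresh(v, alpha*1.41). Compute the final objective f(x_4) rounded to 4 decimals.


FISTA on f(x) = 4*x^2 + 6*x + 1.41*|x|
L = 8, alpha = 0.0514
Iteration 1: beta = 0.0, y = -1.222 + 0.0*(-1.222 + 1.222) = -1.222
  grad(y) = -3.776, v = y - alpha*grad = -1.0279
  prox(v) = soft_thresh(-1.0279, 0.0725) = -0.9554
Iteration 2: beta = 0.3333, y = -0.9554 + 0.3333*(-0.9554 + 1.222) = -0.8666
  grad(y) = -0.9327, v = y - alpha*grad = -0.8186
  prox(v) = soft_thresh(-0.8186, 0.0725) = -0.7462
Iteration 3: beta = 0.5, y = -0.7462 + 0.5*(-0.7462 + 0.9554) = -0.6415
  grad(y) = 0.8677, v = y - alpha*grad = -0.6861
  prox(v) = soft_thresh(-0.6861, 0.0725) = -0.6137
Iteration 4: beta = 0.6, y = -0.6137 + 0.6*(-0.6137 + 0.7462) = -0.5342
  grad(y) = 1.7267, v = y - alpha*grad = -0.6229
  prox(v) = soft_thresh(-0.6229, 0.0725) = -0.5504
f(x_4) = 4*(-0.5504)^2 + 6*(-0.5504) + 1.41*|-0.5504| = -1.3146


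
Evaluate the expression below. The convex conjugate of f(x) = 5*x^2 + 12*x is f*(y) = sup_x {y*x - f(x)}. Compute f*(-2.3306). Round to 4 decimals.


f*(y) = sup_x {y*x - a*x^2 - b*x} = sup_x {(y-b)*x - a*x^2}
FOC: (y - b) - 2a*x = 0 => x* = (y - b)/(2a)
x* = (-2.3306 - 12)/(2*5) = -1.4331
f*(-2.3306) = (y-b)^2/(4a) = (-2.3306 - 12)^2/(4*5)
= 205.3661/20 = 10.2683


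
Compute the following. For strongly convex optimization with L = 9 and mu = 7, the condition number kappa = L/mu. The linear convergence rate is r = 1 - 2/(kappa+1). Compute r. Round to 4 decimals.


Step 1: Compute the condition number.
kappa = L/mu = 9/7 = 1.2857
Step 2: Compute the convergence rate.
r = 1 - 2/(kappa + 1) = 1 - 2*mu/(L + mu) = (L - mu)/(L + mu) = 2/16 = 0.125


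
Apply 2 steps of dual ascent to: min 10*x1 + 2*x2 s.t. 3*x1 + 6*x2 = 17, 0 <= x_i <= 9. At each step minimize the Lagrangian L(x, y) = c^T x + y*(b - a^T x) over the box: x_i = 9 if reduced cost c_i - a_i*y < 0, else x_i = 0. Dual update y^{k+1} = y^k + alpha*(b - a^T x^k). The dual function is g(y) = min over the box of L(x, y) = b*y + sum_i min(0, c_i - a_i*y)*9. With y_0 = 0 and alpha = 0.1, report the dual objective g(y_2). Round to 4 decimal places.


Dual ascent for LP: min 10*x1 + 2*x2, 3*x1 + 6*x2 = 17, 0 <= x_i <= 9
Step 1: y^k = 0.0, reduced costs: (10.0, 2.0)
  x^k = (0.0, 0.0), subgradient = b - a^T x = 17.0
  y^{k+1} = 0.0 + 0.1*17.0 = 1.7
Step 2: y^k = 1.7, reduced costs: (4.9, -8.2)
  x^k = (0.0, 9.0), subgradient = b - a^T x = -37.0
  y^{k+1} = 1.7 + 0.1*-37.0 = -2.0
Dual objective at y_2 = -2.0: reduced costs (16.0, 14.0), box minimizer x = (0.0, 0.0)
g(y_2) = b*y + (c1 - a1*y)*x1 + (c2 - a2*y)*x2 = 17*(-2.0) + 16.0*0.0 + 14.0*0.0 = -34.0 + 0.0 + 0.0 = -34.0


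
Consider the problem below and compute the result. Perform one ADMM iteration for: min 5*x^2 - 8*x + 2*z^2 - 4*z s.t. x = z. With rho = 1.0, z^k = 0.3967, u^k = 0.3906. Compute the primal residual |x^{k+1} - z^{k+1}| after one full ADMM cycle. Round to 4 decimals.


ADMM iteration with rho = 1.0, z^k = 0.3967, u^k = 0.3906
Step 1: x-update.
Minimize 5*x^2 - 8*x + (1.0/2)*(x - 0.3967 + 0.3906)^2
FOC: (2*5 + 1.0)*x = 8 + 1.0*(0.3967 - 0.3906)
x^{k+1} = 0.7278
Step 2: z-update.
Minimize 2*z^2 - 4*z + (1.0/2)*(0.7278 - z + 0.3906)^2
FOC: (2*2 + 1.0)*z = 4 + 1.0*(0.7278 + 0.3906)
z^{k+1} = 1.0237
Step 3: u-update.
u^{k+1} = 0.3906 + 0.7278 - 1.0237 = 0.0947
Step 4: Primal residual = |0.7278 - 1.0237| = 0.2959


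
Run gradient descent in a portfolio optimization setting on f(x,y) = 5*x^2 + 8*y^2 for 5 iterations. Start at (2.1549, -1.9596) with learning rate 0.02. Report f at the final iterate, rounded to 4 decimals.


Gradient descent on f(x,y) = 5*x^2 + 8*y^2.
Starting point: (2.1549, -1.9596), alpha = 0.02
Step 1: grad_x = 2*5*2.1549 = 21.549, grad_y = 2*8*-1.9596 = -31.3536
  x_1 = 2.1549 - 0.02*21.549 = 1.7239
  y_1 = -1.9596 - 0.02*-31.3536 = -1.3325
Step 2: grad_x = 2*5*1.7239 = 17.2392, grad_y = 2*8*-1.3325 = -21.3204
  x_2 = 1.7239 - 0.02*17.2392 = 1.3791
  y_2 = -1.3325 - 0.02*-21.3204 = -0.9061
Step 3: grad_x = 2*5*1.3791 = 13.7914, grad_y = 2*8*-0.9061 = -14.4979
  x_3 = 1.3791 - 0.02*13.7914 = 1.1033
  y_3 = -0.9061 - 0.02*-14.4979 = -0.6162
Step 4: grad_x = 2*5*1.1033 = 11.0331, grad_y = 2*8*-0.6162 = -9.8586
  x_4 = 1.1033 - 0.02*11.0331 = 0.8826
  y_4 = -0.6162 - 0.02*-9.8586 = -0.419
Step 5: grad_x = 2*5*0.8826 = 8.8265, grad_y = 2*8*-0.419 = -6.7038
  x_5 = 0.8826 - 0.02*8.8265 = 0.7061
  y_5 = -0.419 - 0.02*-6.7038 = -0.2849
f(0.7061, -0.2849) = 5*0.7061^2 + 8*(-0.2849)^2 = 3.1424


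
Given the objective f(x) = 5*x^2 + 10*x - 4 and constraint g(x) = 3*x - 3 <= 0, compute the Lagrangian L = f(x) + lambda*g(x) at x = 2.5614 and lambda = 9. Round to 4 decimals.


Step 1: Evaluate f(x).
f(2.5614) = 5*2.5614^2 + 10*2.5614 - 4 = 54.4178
Step 2: Evaluate g(x).
g(2.5614) = 3*2.5614 - 3 = 4.6842
Step 3: Compute Lagrangian.
L = 54.4178 + 9*4.6842 = 96.5756


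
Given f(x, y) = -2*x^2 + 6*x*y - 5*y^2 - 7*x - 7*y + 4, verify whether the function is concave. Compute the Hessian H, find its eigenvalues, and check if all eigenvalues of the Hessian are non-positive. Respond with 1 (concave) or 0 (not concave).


The Hessian of f(x,y) = -2*x^2 + 6*x*y - 5*y^2 - 7*x - 7*y + 4 is:
H = [[-4, 6], [6, -10]]
Trace = -4 - 10 = -14
Determinant = -4*-10 - (6)^2 = 4
Discriminant = (-14)^2 - 4*4 = 180.0
Eigenvalues: lambda_1 = -13.7082, lambda_2 = -0.2918
The function is concave.

1


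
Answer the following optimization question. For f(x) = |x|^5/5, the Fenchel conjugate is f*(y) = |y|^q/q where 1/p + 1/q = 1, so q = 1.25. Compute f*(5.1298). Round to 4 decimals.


The conjugate exponent q satisfies 1/p + 1/q = 1.
p = 5, so q = 5/(5 - 1) = 1.25
|y|^q = 5.1298^1.25 = 7.7201
f*(5.1298) = 7.7201 / 1.25 = 6.1761


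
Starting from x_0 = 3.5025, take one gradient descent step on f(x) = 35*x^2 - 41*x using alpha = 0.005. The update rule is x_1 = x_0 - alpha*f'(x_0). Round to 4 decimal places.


We compute the gradient at x_0 and apply the update.
f'(x) = 70*x - 41
f'(3.5025) = 70*3.5025 - 41 = 204.175
x_1 = 3.5025 - 0.005*204.175 = 2.4816


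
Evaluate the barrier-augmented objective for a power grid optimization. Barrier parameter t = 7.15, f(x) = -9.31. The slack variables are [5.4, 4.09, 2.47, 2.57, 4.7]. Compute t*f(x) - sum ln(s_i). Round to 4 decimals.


Step 1: Compute log-barrier.
ln values: [1.6864, 1.4085, 0.9042, 0.9439, 1.5476]
phi = -(1.6864 + 1.4085 + 0.9042 + 0.9439 + 1.5476) = -6.4906
Step 2: Compute augmented objective.
t*f(x) = 7.15*-9.31 = -66.5665
Total = -66.5665 - 6.4906 = -73.0571


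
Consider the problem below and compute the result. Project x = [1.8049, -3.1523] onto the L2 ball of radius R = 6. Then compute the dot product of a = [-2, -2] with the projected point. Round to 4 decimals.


Step 1: Compute ||x|| (intermediates to 6 decimals).
||x|| = sqrt(1.8049^2 + (-3.1523)^2) = 3.632445
Step 2: Project.
Since ||x|| <= R, proj = x (no scaling needed).
proj(x) = [1.8049, -3.1523]
Step 3: Dot product.
a^T * proj(x) = -2*1.8049 - 2*(-3.1523) = 2.6948


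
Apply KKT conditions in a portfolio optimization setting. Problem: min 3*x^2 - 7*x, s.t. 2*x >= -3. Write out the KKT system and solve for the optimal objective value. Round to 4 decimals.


Step 1: Try lambda = 0 (constraint inactive).
Stationarity: 2*3*x - 7 = 0
x* = 7/(2*3) = 7/6 = 1.1667 (rounded; the exact value 7/6 is used below)
Check constraint: 2*1.1667 = 2.3334 >= -3 -- satisfied.
Step 2: Compute optimal value.
f(x*) = 3*(7/6)^2 - 7*(7/6) = -4.0833


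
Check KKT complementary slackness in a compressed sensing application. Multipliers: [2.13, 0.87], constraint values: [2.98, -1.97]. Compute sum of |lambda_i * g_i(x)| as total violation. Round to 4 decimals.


KKT complementary slackness check:
lambda_1 * g_1 = 2.13 * 2.98 = 6.3474
lambda_2 * g_2 = 0.87 * -1.97 = -1.7139
Total violation = 6.3474 + 1.7139 = 8.0613


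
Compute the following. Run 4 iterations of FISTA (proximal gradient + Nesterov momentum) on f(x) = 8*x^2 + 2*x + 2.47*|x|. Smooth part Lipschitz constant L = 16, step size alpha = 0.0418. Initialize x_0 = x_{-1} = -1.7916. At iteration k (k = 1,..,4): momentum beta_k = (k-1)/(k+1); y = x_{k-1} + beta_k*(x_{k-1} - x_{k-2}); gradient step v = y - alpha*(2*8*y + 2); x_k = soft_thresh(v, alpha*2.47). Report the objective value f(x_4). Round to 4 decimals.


FISTA on f(x) = 8*x^2 + 2*x + 2.47*|x|
L = 16, alpha = 0.0418
Iteration 1: beta = 0.0, y = -1.7916 + 0.0*(-1.7916 + 1.7916) = -1.7916
  grad(y) = -26.6656, v = y - alpha*grad = -0.677
  prox(v) = soft_thresh(-0.677, 0.1032) = -0.5737
Iteration 2: beta = 0.3333, y = -0.5737 + 0.3333*(-0.5737 + 1.7916) = -0.1678
  grad(y) = -0.6844, v = y - alpha*grad = -0.1392
  prox(v) = soft_thresh(-0.1392, 0.1032) = -0.0359
Iteration 3: beta = 0.5, y = -0.0359 + 0.5*(-0.0359 + 0.5737) = 0.233
  grad(y) = 5.7277, v = y - alpha*grad = -0.0064
  prox(v) = soft_thresh(-0.0064, 0.1032) = 0.0
Iteration 4: beta = 0.6, y = 0.0 + 0.6*(0.0 + 0.0359) = 0.0216
  grad(y) = 2.3448, v = y - alpha*grad = -0.0765
  prox(v) = soft_thresh(-0.0765, 0.1032) = 0.0
f(x_4) = 8*0.0^2 + 2*0.0 + 2.47*|0.0| = 0.0


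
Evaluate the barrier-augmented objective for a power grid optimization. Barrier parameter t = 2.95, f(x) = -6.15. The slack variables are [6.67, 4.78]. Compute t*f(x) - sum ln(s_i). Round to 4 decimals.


Step 1: Compute log-barrier.
ln values: [1.8976, 1.5644]
phi = -(1.8976 + 1.5644) = -3.4621
Step 2: Compute augmented objective.
t*f(x) = 2.95*-6.15 = -18.1425
Total = -18.1425 - 3.4621 = -21.6046


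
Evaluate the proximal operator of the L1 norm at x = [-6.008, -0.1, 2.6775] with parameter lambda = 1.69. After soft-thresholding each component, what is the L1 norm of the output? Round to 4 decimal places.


Soft-thresholding with lambda = 1.69:
prox(-6.008) = sign(-6.008)*max(|-6.008| - 1.69, 0) = -4.318
prox(-0.1) = sign(-0.1)*max(|-0.1| - 1.69, 0) = 0.0
prox(2.6775) = sign(2.6775)*max(|2.6775| - 1.69, 0) = 0.9875
prox(x) = [-4.318, 0.0, 0.9875]
||prox(x)||_1 = 4.318 + 0.0 + 0.9875 = 5.3055


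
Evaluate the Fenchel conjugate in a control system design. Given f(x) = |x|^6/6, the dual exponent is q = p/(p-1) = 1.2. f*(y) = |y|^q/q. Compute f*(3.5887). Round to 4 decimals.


The conjugate exponent q satisfies 1/p + 1/q = 1.
p = 6, so q = 6/(6 - 1) = 1.2
|y|^q = 3.5887^1.2 = 4.6337
f*(3.5887) = 4.6337 / 1.2 = 3.8614


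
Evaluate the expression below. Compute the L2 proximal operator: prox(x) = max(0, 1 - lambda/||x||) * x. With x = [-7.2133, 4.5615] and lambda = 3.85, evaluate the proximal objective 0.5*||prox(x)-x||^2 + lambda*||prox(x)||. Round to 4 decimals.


Step 1: Compute ||x||.
||x|| = 8.5346
Step 2: Compute scaling factor.
scale = max(0, 1 - 3.85/8.5346) = 0.5489
Step 3: prox(x) = [-3.9593, 2.5038]
||prox(x)|| = 4.6846
Step 4: Proximal objective.
0.5*||prox-x||^2 = 7.4113
lambda*||prox|| = 18.0357
Total = 25.4469


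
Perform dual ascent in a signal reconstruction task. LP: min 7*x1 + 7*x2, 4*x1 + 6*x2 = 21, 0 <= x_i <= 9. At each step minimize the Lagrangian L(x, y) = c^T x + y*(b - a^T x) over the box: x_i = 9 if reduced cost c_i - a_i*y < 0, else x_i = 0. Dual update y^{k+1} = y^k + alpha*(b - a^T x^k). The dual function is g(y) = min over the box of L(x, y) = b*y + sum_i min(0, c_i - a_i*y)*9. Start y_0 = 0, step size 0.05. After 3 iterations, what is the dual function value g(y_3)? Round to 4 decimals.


Dual ascent for LP: min 7*x1 + 7*x2, 4*x1 + 6*x2 = 21, 0 <= x_i <= 9
Step 1: y^k = 0.0, reduced costs: (7.0, 7.0)
  x^k = (0.0, 0.0), subgradient = b - a^T x = 21.0
  y^{k+1} = 0.0 + 0.05*21.0 = 1.05
Step 2: y^k = 1.05, reduced costs: (2.8, 0.7)
  x^k = (0.0, 0.0), subgradient = b - a^T x = 21.0
  y^{k+1} = 1.05 + 0.05*21.0 = 2.1
Step 3: y^k = 2.1, reduced costs: (-1.4, -5.6)
  x^k = (9.0, 9.0), subgradient = b - a^T x = -69.0
  y^{k+1} = 2.1 + 0.05*-69.0 = -1.35
Dual objective at y_3 = -1.35: reduced costs (12.4, 15.1), box minimizer x = (0.0, 0.0)
g(y_3) = b*y + (c1 - a1*y)*x1 + (c2 - a2*y)*x2 = 21*(-1.35) + 12.4*0.0 + 15.1*0.0 = -28.35 + 0.0 + 0.0 = -28.35


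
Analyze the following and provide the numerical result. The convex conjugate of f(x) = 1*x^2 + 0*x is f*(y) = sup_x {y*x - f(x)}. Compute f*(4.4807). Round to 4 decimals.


f*(y) = sup_x {y*x - a*x^2 - b*x} = sup_x {(y-b)*x - a*x^2}
FOC: (y - b) - 2a*x = 0 => x* = (y - b)/(2a)
x* = (4.4807 - 0)/(2*1) = 2.2404
f*(4.4807) = (y-b)^2/(4a) = (4.4807 - 0)^2/(4*1)
= 20.0767/4 = 5.0192


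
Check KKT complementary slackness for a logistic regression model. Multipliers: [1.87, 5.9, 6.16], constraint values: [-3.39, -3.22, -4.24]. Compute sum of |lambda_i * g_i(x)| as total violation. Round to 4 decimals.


KKT complementary slackness check:
lambda_1 * g_1 = 1.87 * -3.39 = -6.3393
lambda_2 * g_2 = 5.9 * -3.22 = -18.998
lambda_3 * g_3 = 6.16 * -4.24 = -26.1184
Total violation = 6.3393 + 18.998 + 26.1184 = 51.4557


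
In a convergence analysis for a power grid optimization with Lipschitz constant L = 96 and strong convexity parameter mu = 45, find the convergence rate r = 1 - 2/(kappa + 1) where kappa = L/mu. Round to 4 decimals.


Step 1: Compute the condition number.
kappa = L/mu = 96/45 = 2.1333
Step 2: Compute the convergence rate.
r = 1 - 2/(kappa + 1) = 1 - 2*mu/(L + mu) = (L - mu)/(L + mu) = 51/141 = 0.3617


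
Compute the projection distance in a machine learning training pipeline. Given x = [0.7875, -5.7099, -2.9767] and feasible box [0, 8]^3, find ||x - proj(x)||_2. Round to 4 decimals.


Project each component onto [0, 8].
clip(0.7875) = 0.7875, clip(-5.7099) = 0.0, clip(-2.9767) = 0.0
Projection = [0.7875, 0.0, 0.0]
Squared diffs: [0.0, 32.603, 8.8607]
Distance = sqrt(41.4637) = 6.4392


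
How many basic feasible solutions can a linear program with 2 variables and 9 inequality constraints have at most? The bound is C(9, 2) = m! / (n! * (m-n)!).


Each vertex corresponds to some choice of n active constraints out of m, so the number of vertices is at most C(m, n) = m! / (n!(m-n)!).
m = 9, n = 2
Numerator: 9 * 8
Denominator: 2! = 2
C(9, 2) = 36


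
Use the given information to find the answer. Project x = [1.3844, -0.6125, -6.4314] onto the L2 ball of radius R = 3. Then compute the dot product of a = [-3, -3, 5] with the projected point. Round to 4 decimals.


Step 1: Compute ||x|| (intermediates to 6 decimals).
||x|| = sqrt(1.3844^2 + (-0.6125)^2 + (-6.4314)^2) = 6.607165
Step 2: Project.
Since ||x|| > R, scale = R/||x|| = 3/6.607165 = 0.454053, proj(x) = scale * x
proj(x) = [0.628591, -0.278107, -2.920196]
Step 3: Dot product.
a^T * proj(x) = -3*0.628591 - 3*(-0.278107) + 5*(-2.920196) = -15.6524


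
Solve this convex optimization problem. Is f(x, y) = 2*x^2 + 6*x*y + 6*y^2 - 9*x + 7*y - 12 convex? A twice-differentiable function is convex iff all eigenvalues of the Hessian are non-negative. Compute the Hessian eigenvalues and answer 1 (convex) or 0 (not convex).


The Hessian of f(x,y) = 2*x^2 + 6*x*y + 6*y^2 - 9*x + 7*y - 12 is:
H = [[4, 6], [6, 12]]
Trace = 4 + 12 = 16
Determinant = 4*12 - (6)^2 = 12
Discriminant = (16)^2 - 4*12 = 208.0
Eigenvalues: lambda_1 = 0.7889, lambda_2 = 15.2111
The function is convex.

1


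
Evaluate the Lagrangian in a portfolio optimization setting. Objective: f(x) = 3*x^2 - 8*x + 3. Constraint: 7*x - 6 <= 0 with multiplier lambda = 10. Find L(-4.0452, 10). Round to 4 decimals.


Step 1: Evaluate f(x).
f(-4.0452) = 3*(-4.0452)^2 - 8*(-4.0452) + 3 = 84.4525
Step 2: Evaluate g(x).
g(-4.0452) = 7*-4.0452 - 6 = -34.3164
Step 3: Compute Lagrangian.
L = 84.4525 + 10*-34.3164 = -258.7115


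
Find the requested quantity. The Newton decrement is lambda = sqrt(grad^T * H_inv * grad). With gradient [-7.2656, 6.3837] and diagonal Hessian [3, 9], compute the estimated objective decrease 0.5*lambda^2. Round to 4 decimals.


Step 1: H is diagonal, so H^(-1) * g = [-2.4219, 0.7093].
Step 2: g^T H^(-1) g = sum_i g_i^2 / H_ii
  = (-7.2656)^2/3 + (6.3837)^2/9
  = 17.5963 + 4.528 = 22.1243
Step 3: Objective decrease = 0.5 * g^T H^(-1) g = 11.0621


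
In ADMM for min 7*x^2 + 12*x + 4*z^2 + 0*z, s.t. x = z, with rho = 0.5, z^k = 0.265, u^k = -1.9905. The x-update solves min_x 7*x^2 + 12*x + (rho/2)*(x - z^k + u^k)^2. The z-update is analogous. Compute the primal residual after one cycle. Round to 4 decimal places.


ADMM iteration with rho = 0.5, z^k = 0.265, u^k = -1.9905
Step 1: x-update.
Minimize 7*x^2 + 12*x + (0.5/2)*(x - 0.265 - 1.9905)^2
FOC: (2*7 + 0.5)*x = -12 + 0.5*(0.265 + 1.9905)
x^{k+1} = -0.7498
Step 2: z-update.
Minimize 4*z^2 + 0*z + (0.5/2)*(-0.7498 - z - 1.9905)^2
FOC: (2*4 + 0.5)*z = 0 + 0.5*(-0.7498 - 1.9905)
z^{k+1} = -0.1612
Step 3: u-update.
u^{k+1} = -1.9905 - 0.7498 + 0.1612 = -2.5791
Step 4: Primal residual = |-0.7498 + 0.1612| = 0.5886


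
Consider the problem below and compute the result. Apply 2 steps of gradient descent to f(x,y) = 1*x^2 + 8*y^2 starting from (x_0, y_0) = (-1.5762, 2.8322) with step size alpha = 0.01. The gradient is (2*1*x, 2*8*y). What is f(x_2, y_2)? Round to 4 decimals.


Gradient descent on f(x,y) = 1*x^2 + 8*y^2.
Starting point: (-1.5762, 2.8322), alpha = 0.01
Step 1: grad_x = 2*1*-1.5762 = -3.1524, grad_y = 2*8*2.8322 = 45.3152
  x_1 = -1.5762 - 0.01*-3.1524 = -1.5447
  y_1 = 2.8322 - 0.01*45.3152 = 2.379
Step 2: grad_x = 2*1*-1.5447 = -3.0894, grad_y = 2*8*2.379 = 38.0648
  x_2 = -1.5447 - 0.01*-3.0894 = -1.5138
  y_2 = 2.379 - 0.01*38.0648 = 1.9984
f(-1.5138, 1.9984) = 1*(-1.5138)^2 + 8*1.9984^2 = 34.2404


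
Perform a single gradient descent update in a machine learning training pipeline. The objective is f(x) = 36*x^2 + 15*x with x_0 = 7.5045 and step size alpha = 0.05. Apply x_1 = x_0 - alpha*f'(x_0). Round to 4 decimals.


We compute the gradient at x_0 and apply the update.
f'(x) = 72*x + 15
f'(7.5045) = 72*7.5045 + 15 = 555.324
x_1 = 7.5045 - 0.05*555.324 = -20.2617


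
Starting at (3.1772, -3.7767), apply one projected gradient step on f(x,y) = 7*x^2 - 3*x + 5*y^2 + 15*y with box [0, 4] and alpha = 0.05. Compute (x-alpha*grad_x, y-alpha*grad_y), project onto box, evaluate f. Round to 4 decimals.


Step 1: Compute gradient at (3.1772, -3.7767).
grad_x = 2*7*3.1772 - 3 = 41.4808
grad_y = 2*5*-3.7767 + 15 = -22.767
Step 2: Gradient step.
x_raw = 3.1772 - 0.05*41.4808 = 1.1032
y_raw = -3.7767 - 0.05*-22.767 = -2.6384
Step 3: Project onto [0, 4].
x_proj = clip(1.1032) = 1.1032
y_proj = clip(-2.6384) = 0.0
Step 4: Evaluate f.
f(1.1032, 0.0) = 5.2093


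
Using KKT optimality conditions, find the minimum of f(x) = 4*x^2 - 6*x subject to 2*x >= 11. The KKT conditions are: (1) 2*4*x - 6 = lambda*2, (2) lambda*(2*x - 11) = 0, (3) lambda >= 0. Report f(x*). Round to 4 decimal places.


Step 1: Try lambda = 0 (constraint inactive).
x_unc = 6/(2*4) = 0.75
Check: 2*0.75 = 1.5 < 11 -- violated!
Step 2: Constraint must be active: 2*x = 11
x* = 11/2 = 5.5
lambda = (2*4*5.5 - 6)/2 = 19.0
Step 3: Compute optimal value.
f(x*) = 4*5.5^2 - 6*5.5 = 88.0


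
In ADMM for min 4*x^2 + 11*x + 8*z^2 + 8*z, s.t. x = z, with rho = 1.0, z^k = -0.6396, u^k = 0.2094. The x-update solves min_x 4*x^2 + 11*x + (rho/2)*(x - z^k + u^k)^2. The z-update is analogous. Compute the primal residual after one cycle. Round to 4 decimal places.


ADMM iteration with rho = 1.0, z^k = -0.6396, u^k = 0.2094
Step 1: x-update.
Minimize 4*x^2 + 11*x + (1.0/2)*(x + 0.6396 + 0.2094)^2
FOC: (2*4 + 1.0)*x = -11 + 1.0*(-0.6396 - 0.2094)
x^{k+1} = -1.3166
Step 2: z-update.
Minimize 8*z^2 + 8*z + (1.0/2)*(-1.3166 - z + 0.2094)^2
FOC: (2*8 + 1.0)*z = -8 + 1.0*(-1.3166 + 0.2094)
z^{k+1} = -0.5357
Step 3: u-update.
u^{k+1} = 0.2094 - 1.3166 + 0.5357 = -0.5714
Step 4: Primal residual = |-1.3166 + 0.5357| = 0.7808


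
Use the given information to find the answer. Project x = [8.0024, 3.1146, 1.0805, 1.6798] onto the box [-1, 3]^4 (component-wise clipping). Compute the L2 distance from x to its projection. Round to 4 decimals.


Project each component onto [-1, 3].
clip(8.0024) = 3.0, clip(3.1146) = 3.0, clip(1.0805) = 1.0805, clip(1.6798) = 1.6798
Projection = [3.0, 3.0, 1.0805, 1.6798]
Squared diffs: [25.024, 0.0131, 0.0, 0.0]
Distance = sqrt(25.0371) = 5.0037


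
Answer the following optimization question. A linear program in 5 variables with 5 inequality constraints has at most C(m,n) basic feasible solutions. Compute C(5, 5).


Each vertex corresponds to some choice of n active constraints out of m, so the number of vertices is at most C(m, n) = m! / (n!(m-n)!).
m = 5, n = 5
Numerator: 5 * 4 * 3 * 2 * 1
Denominator: 5! = 120
C(5, 5) = 1


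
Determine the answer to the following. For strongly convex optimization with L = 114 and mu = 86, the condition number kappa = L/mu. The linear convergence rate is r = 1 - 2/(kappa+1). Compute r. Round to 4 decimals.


Step 1: Compute the condition number.
kappa = L/mu = 114/86 = 1.3256
Step 2: Compute the convergence rate.
r = 1 - 2/(kappa + 1) = 1 - 2*mu/(L + mu) = (L - mu)/(L + mu) = 28/200 = 0.14


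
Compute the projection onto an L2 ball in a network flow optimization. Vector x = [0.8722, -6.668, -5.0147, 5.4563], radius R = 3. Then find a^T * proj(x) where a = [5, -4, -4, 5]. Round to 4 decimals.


Step 1: Compute ||x|| (intermediates to 6 decimals).
||x|| = sqrt(0.8722^2 + (-6.668)^2 + (-5.0147)^2 + 5.4563^2) = 10.007067
Step 2: Project.
Since ||x|| > R, scale = R/||x|| = 3/10.007067 = 0.299788, proj(x) = scale * x
proj(x) = [0.261475, -1.998986, -1.503347, 1.635733]
Step 3: Dot product.
a^T * proj(x) = 5*0.261475 - 4*(-1.998986) - 4*(-1.503347) + 5*1.635733 = 23.4954


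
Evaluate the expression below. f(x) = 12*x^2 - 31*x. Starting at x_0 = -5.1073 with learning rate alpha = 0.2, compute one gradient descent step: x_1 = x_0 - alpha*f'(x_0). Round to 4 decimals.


We compute the gradient at x_0 and apply the update.
f'(x) = 24*x - 31
f'(-5.1073) = 24*-5.1073 - 31 = -153.5752
x_1 = -5.1073 - 0.2*-153.5752 = 25.6077


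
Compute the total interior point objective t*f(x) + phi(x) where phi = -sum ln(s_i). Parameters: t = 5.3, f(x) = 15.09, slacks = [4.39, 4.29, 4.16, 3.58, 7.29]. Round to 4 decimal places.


Step 1: Compute log-barrier.
ln values: [1.4793, 1.4563, 1.4255, 1.2754, 1.9865]
phi = -(1.4793 + 1.4563 + 1.4255 + 1.2754 + 1.9865) = -7.623
Step 2: Compute augmented objective.
t*f(x) = 5.3*15.09 = 79.977
Total = 79.977 - 7.623 = 72.354


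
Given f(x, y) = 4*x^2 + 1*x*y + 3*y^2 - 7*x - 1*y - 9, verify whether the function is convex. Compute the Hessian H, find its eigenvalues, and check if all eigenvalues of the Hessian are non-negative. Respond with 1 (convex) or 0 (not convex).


The Hessian of f(x,y) = 4*x^2 + 1*x*y + 3*y^2 - 7*x - 1*y - 9 is:
H = [[8, 1], [1, 6]]
Trace = 8 + 6 = 14
Determinant = 8*6 - (1)^2 = 47
Discriminant = (14)^2 - 4*47 = 8.0
Eigenvalues: lambda_1 = 5.5858, lambda_2 = 8.4142
The function is convex.

1
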